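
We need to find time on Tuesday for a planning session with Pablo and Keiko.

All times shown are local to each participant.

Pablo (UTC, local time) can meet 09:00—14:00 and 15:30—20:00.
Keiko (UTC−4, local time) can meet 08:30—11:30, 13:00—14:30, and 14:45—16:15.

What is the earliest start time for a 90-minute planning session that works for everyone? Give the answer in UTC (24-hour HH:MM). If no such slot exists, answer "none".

Pablo → UTC: 09:00–14:00, 15:30–20:00.
Keiko → UTC: 12:30–15:30, 17:00–18:30, 18:45–20:15.
Pablo ∩ Keiko: 12:30–14:00, 17:00–18:30, 18:45–20:00.
Windows ≥ 90 min: 12:30–14:00, 17:00–18:30.
Earliest such window starts at 12:30.

12:30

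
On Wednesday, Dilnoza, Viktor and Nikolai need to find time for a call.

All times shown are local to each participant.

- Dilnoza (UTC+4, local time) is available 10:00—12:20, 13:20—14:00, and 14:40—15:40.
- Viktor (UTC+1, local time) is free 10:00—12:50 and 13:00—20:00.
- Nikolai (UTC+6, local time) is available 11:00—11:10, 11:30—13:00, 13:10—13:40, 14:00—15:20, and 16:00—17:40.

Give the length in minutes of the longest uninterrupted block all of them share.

60 minutes

Dilnoza → UTC: 06:00–08:20, 09:20–10:00, 10:40–11:40.
Viktor → UTC: 09:00–11:50, 12:00–19:00.
Nikolai → UTC: 05:00–05:10, 05:30–07:00, 07:10–07:40, 08:00–09:20, 10:00–11:40.
Dilnoza ∩ Viktor: 09:20–10:00, 10:40–11:40.
Dilnoza ∩ Viktor ∩ Nikolai: 10:40–11:40.
Single common window of 60 minutes.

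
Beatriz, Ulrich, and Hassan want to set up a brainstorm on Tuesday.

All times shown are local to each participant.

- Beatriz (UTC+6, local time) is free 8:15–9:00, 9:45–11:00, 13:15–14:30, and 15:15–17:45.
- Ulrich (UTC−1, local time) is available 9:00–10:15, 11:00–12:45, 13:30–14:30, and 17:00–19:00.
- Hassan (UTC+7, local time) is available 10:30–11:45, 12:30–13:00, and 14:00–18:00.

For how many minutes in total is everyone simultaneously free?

Beatriz → UTC: 02:15–03:00, 03:45–05:00, 07:15–08:30, 09:15–11:45.
Ulrich → UTC: 10:00–11:15, 12:00–13:45, 14:30–15:30, 18:00–20:00.
Hassan → UTC: 03:30–04:45, 05:30–06:00, 07:00–11:00.
Beatriz ∩ Ulrich: 10:00–11:15.
Beatriz ∩ Ulrich ∩ Hassan: 10:00–11:00.
Total common minutes: 60.

60 minutes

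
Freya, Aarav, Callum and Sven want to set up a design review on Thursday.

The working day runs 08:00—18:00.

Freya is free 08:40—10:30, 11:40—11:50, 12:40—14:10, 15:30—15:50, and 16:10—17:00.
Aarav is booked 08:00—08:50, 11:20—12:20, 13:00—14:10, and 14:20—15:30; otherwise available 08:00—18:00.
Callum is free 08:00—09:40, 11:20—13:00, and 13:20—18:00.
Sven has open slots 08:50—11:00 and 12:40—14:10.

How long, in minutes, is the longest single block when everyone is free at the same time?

Aarav free within 08:00–18:00: 08:50–11:20, 12:20–13:00, 14:10–14:20, 15:30–18:00.
Freya ∩ Aarav: 08:50–10:30, 12:40–13:00, 15:30–15:50, 16:10–17:00.
Freya ∩ Aarav ∩ Callum: 08:50–09:40, 12:40–13:00, 15:30–15:50, 16:10–17:00.
Freya ∩ Aarav ∩ Callum ∩ Sven: 08:50–09:40, 12:40–13:00.
Common window lengths: 50, 20 min; longest is 50.

50 minutes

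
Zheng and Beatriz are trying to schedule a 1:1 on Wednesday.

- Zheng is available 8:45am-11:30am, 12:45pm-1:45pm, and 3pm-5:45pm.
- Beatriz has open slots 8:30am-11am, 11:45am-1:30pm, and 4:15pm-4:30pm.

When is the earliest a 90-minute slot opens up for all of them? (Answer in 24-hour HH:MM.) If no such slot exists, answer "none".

Zheng ∩ Beatriz: 08:45–11:00, 12:45–13:30, 16:15–16:30.
Windows ≥ 90 min: 08:45–11:00.
Earliest such window starts at 08:45.

08:45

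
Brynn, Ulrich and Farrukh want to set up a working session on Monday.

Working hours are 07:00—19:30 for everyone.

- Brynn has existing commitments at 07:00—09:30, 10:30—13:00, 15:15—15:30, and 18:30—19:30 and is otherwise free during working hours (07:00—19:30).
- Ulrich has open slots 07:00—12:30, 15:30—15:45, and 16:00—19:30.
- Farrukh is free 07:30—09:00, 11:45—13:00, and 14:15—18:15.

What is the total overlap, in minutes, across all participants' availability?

150 minutes

Brynn free within 07:00–19:30: 09:30–10:30, 13:00–15:15, 15:30–18:30.
Brynn ∩ Ulrich: 09:30–10:30, 15:30–15:45, 16:00–18:30.
Brynn ∩ Ulrich ∩ Farrukh: 15:30–15:45, 16:00–18:15.
Total common minutes: 15 + 135 = 150.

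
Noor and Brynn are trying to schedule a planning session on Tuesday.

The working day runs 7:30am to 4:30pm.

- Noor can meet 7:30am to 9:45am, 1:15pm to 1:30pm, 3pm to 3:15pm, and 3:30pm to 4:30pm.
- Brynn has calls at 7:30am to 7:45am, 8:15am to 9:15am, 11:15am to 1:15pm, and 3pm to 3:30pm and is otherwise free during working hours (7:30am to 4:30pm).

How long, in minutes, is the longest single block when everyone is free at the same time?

Brynn free within 07:30–16:30: 07:45–08:15, 09:15–11:15, 13:15–15:00, 15:30–16:30.
Noor ∩ Brynn: 07:45–08:15, 09:15–09:45, 13:15–13:30, 15:30–16:30.
Common window lengths: 30, 30, 15, 60 min; longest is 60.

60 minutes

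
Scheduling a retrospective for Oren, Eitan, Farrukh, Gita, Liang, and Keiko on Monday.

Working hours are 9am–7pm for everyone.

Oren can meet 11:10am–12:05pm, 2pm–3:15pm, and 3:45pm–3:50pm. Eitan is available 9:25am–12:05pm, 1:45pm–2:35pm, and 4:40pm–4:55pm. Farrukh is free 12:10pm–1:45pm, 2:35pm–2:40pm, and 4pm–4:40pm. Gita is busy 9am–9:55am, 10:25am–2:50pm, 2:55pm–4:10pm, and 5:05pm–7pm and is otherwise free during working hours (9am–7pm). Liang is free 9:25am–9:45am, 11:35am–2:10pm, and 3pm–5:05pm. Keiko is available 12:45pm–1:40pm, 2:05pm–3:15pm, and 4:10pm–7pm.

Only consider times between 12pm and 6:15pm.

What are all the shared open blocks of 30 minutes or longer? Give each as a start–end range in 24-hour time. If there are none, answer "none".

none

Gita free within 09:00–19:00: 09:55–10:25, 14:50–14:55, 16:10–17:05.
Oren ∩ Eitan: 11:10–12:05, 14:00–14:35.
Oren ∩ Eitan ∩ Farrukh: (none).
Oren ∩ Eitan ∩ Farrukh ∩ Gita: (none).
Oren ∩ Eitan ∩ Farrukh ∩ Gita ∩ Liang: (none).
Oren ∩ Eitan ∩ Farrukh ∩ Gita ∩ Liang ∩ Keiko: (none).
Restricted to 12:00–18:15: (none).
Windows ≥ 30 min: (none).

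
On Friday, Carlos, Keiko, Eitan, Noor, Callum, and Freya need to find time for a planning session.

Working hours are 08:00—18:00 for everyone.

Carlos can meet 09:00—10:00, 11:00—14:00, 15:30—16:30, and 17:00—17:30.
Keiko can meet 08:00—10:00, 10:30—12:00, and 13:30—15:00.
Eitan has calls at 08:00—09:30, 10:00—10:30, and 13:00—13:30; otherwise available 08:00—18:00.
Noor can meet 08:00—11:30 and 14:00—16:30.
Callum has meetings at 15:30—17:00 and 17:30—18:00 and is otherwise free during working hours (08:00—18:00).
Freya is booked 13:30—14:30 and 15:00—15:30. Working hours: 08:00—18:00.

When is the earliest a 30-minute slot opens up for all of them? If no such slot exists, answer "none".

Eitan free within 08:00–18:00: 09:30–10:00, 10:30–13:00, 13:30–18:00.
Callum free within 08:00–18:00: 08:00–15:30, 17:00–17:30.
Freya free within 08:00–18:00: 08:00–13:30, 14:30–15:00, 15:30–18:00.
Carlos ∩ Keiko: 09:00–10:00, 11:00–12:00, 13:30–14:00.
Carlos ∩ Keiko ∩ Eitan: 09:30–10:00, 11:00–12:00, 13:30–14:00.
Carlos ∩ Keiko ∩ Eitan ∩ Noor: 09:30–10:00, 11:00–11:30.
Carlos ∩ Keiko ∩ Eitan ∩ Noor ∩ Callum: 09:30–10:00, 11:00–11:30.
Carlos ∩ Keiko ∩ Eitan ∩ Noor ∩ Callum ∩ Freya: 09:30–10:00, 11:00–11:30.
Windows ≥ 30 min: 09:30–10:00, 11:00–11:30.
Earliest such window starts at 09:30.

09:30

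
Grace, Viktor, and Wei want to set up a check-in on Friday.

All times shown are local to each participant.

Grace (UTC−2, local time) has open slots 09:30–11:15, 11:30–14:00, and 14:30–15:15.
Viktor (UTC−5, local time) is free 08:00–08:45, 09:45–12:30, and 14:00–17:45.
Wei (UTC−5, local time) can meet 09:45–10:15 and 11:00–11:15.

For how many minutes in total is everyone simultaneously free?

30 minutes

Grace → UTC: 11:30–13:15, 13:30–16:00, 16:30–17:15.
Viktor → UTC: 13:00–13:45, 14:45–17:30, 19:00–22:45.
Wei → UTC: 14:45–15:15, 16:00–16:15.
Grace ∩ Viktor: 13:00–13:15, 13:30–13:45, 14:45–16:00, 16:30–17:15.
Grace ∩ Viktor ∩ Wei: 14:45–15:15.
Total common minutes: 30.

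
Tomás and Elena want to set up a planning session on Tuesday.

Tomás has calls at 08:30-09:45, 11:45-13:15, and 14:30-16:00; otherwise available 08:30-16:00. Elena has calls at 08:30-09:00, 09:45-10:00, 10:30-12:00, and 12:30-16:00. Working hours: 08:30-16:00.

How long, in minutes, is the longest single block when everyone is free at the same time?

30 minutes

Tomás free within 08:30–16:00: 09:45–11:45, 13:15–14:30.
Elena free within 08:30–16:00: 09:00–09:45, 10:00–10:30, 12:00–12:30.
Tomás ∩ Elena: 10:00–10:30.
Single common window of 30 minutes.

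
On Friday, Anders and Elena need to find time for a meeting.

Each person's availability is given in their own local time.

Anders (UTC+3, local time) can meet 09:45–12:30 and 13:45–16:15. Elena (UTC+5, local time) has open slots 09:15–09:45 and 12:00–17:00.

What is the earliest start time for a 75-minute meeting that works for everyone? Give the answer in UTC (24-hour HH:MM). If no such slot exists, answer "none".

07:00

Anders → UTC: 06:45–09:30, 10:45–13:15.
Elena → UTC: 04:15–04:45, 07:00–12:00.
Anders ∩ Elena: 07:00–09:30, 10:45–12:00.
Windows ≥ 75 min: 07:00–09:30, 10:45–12:00.
Earliest such window starts at 07:00.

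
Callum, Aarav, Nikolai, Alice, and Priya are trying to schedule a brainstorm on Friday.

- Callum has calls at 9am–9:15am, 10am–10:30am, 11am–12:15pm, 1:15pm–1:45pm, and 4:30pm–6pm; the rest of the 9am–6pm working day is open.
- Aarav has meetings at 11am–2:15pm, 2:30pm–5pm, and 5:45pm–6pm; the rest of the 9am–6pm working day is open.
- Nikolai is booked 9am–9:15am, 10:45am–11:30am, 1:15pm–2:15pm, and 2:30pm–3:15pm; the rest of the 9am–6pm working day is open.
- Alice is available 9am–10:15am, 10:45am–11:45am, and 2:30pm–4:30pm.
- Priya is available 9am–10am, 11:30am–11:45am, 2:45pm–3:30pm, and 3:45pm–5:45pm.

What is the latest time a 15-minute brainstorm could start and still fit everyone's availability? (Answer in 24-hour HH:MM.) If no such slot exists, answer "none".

09:45

Callum free within 09:00–18:00: 09:15–10:00, 10:30–11:00, 12:15–13:15, 13:45–16:30.
Aarav free within 09:00–18:00: 09:00–11:00, 14:15–14:30, 17:00–17:45.
Nikolai free within 09:00–18:00: 09:15–10:45, 11:30–13:15, 14:15–14:30, 15:15–18:00.
Callum ∩ Aarav: 09:15–10:00, 10:30–11:00, 14:15–14:30.
Callum ∩ Aarav ∩ Nikolai: 09:15–10:00, 10:30–10:45, 14:15–14:30.
Callum ∩ Aarav ∩ Nikolai ∩ Alice: 09:15–10:00.
Callum ∩ Aarav ∩ Nikolai ∩ Alice ∩ Priya: 09:15–10:00.
Windows ≥ 15 min: 09:15–10:00.
Latest start in the last window 09:15–10:00 is 10:00 − 15 min = 09:45.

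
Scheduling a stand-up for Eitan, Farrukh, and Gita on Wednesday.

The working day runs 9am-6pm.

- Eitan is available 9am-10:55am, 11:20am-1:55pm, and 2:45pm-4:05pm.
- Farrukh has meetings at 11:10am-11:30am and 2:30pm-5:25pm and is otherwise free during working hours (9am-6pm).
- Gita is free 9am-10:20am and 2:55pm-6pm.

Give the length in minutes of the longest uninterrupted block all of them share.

80 minutes

Farrukh free within 09:00–18:00: 09:00–11:10, 11:30–14:30, 17:25–18:00.
Eitan ∩ Farrukh: 09:00–10:55, 11:30–13:55.
Eitan ∩ Farrukh ∩ Gita: 09:00–10:20.
Single common window of 80 minutes.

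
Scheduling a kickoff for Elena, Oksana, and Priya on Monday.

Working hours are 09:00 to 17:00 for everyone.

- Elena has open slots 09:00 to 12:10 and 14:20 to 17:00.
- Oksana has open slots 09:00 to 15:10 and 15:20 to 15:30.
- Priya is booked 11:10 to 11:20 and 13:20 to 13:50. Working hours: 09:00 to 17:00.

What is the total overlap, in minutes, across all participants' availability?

Priya free within 09:00–17:00: 09:00–11:10, 11:20–13:20, 13:50–17:00.
Elena ∩ Oksana: 09:00–12:10, 14:20–15:10, 15:20–15:30.
Elena ∩ Oksana ∩ Priya: 09:00–11:10, 11:20–12:10, 14:20–15:10, 15:20–15:30.
Total common minutes: 130 + 50 + 50 + 10 = 240.

240 minutes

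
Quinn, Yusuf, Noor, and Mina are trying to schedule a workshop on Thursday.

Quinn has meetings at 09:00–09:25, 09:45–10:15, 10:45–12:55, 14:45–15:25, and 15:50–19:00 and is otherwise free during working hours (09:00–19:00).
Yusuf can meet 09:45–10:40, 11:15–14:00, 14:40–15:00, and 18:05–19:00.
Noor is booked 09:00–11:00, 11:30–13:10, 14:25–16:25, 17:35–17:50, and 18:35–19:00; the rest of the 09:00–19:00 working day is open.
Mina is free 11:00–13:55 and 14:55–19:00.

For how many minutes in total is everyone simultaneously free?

45 minutes

Quinn free within 09:00–19:00: 09:25–09:45, 10:15–10:45, 12:55–14:45, 15:25–15:50.
Noor free within 09:00–19:00: 11:00–11:30, 13:10–14:25, 16:25–17:35, 17:50–18:35.
Quinn ∩ Yusuf: 10:15–10:40, 12:55–14:00, 14:40–14:45.
Quinn ∩ Yusuf ∩ Noor: 13:10–14:00.
Quinn ∩ Yusuf ∩ Noor ∩ Mina: 13:10–13:55.
Total common minutes: 45.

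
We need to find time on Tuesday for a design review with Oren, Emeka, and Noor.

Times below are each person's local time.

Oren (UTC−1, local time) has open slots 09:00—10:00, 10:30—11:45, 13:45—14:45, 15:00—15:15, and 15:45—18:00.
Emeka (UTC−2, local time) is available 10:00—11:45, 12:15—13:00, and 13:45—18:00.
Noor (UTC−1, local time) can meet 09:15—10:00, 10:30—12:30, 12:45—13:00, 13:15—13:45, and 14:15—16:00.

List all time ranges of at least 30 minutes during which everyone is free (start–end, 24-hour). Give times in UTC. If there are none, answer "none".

Oren → UTC: 10:00–11:00, 11:30–12:45, 14:45–15:45, 16:00–16:15, 16:45–19:00.
Emeka → UTC: 12:00–13:45, 14:15–15:00, 15:45–20:00.
Noor → UTC: 10:15–11:00, 11:30–13:30, 13:45–14:00, 14:15–14:45, 15:15–17:00.
Oren ∩ Emeka: 12:00–12:45, 14:45–15:00, 16:00–16:15, 16:45–19:00.
Oren ∩ Emeka ∩ Noor: 12:00–12:45, 16:00–16:15, 16:45–17:00.
Windows ≥ 30 min: 12:00–12:45.

12:00–12:45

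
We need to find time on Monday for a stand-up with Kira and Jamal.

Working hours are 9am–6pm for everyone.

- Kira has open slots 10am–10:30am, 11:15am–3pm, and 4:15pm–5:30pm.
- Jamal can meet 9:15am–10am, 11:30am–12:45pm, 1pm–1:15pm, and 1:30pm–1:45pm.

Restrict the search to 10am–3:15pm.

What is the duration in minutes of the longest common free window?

75 minutes

Kira ∩ Jamal: 11:30–12:45, 13:00–13:15, 13:30–13:45.
Restricted to 10:00–15:15: 11:30–12:45, 13:00–13:15, 13:30–13:45.
Common window lengths: 75, 15, 15 min; longest is 75.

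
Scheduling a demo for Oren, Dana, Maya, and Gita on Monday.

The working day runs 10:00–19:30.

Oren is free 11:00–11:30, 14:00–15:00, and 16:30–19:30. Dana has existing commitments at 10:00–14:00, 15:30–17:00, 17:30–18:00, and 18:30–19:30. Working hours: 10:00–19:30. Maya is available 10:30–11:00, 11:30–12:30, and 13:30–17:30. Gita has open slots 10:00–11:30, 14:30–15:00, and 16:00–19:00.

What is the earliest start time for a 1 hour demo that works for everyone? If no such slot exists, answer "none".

none

Dana free within 10:00–19:30: 14:00–15:30, 17:00–17:30, 18:00–18:30.
Oren ∩ Dana: 14:00–15:00, 17:00–17:30, 18:00–18:30.
Oren ∩ Dana ∩ Maya: 14:00–15:00, 17:00–17:30.
Oren ∩ Dana ∩ Maya ∩ Gita: 14:30–15:00, 17:00–17:30.
Windows ≥ 60 min: (none).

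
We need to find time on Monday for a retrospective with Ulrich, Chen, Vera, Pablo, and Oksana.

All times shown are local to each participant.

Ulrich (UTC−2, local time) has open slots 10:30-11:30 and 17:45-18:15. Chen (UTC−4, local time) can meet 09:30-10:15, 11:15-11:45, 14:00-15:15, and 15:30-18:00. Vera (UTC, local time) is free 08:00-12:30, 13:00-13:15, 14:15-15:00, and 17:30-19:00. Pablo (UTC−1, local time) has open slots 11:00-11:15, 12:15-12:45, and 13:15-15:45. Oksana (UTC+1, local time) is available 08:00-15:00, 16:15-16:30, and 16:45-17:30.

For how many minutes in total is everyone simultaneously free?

Ulrich → UTC: 12:30–13:30, 19:45–20:15.
Chen → UTC: 13:30–14:15, 15:15–15:45, 18:00–19:15, 19:30–22:00.
Vera → UTC: 08:00–12:30, 13:00–13:15, 14:15–15:00, 17:30–19:00.
Pablo → UTC: 12:00–12:15, 13:15–13:45, 14:15–16:45.
Oksana → UTC: 07:00–14:00, 15:15–15:30, 15:45–16:30.
Ulrich ∩ Chen: 19:45–20:15.
Ulrich ∩ Chen ∩ Vera: (none).
Ulrich ∩ Chen ∩ Vera ∩ Pablo: (none).
Ulrich ∩ Chen ∩ Vera ∩ Pablo ∩ Oksana: (none).
Total common minutes: 0.

0 minutes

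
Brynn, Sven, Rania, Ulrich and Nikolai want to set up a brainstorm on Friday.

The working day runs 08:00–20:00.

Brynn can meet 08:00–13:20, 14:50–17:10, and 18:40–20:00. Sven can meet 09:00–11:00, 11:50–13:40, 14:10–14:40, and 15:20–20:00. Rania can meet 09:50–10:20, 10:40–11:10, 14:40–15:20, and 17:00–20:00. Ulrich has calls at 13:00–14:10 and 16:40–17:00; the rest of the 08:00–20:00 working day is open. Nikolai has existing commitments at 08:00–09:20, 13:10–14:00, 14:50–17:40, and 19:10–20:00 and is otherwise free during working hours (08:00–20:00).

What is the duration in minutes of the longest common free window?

Ulrich free within 08:00–20:00: 08:00–13:00, 14:10–16:40, 17:00–20:00.
Nikolai free within 08:00–20:00: 09:20–13:10, 14:00–14:50, 17:40–19:10.
Brynn ∩ Sven: 09:00–11:00, 11:50–13:20, 15:20–17:10, 18:40–20:00.
Brynn ∩ Sven ∩ Rania: 09:50–10:20, 10:40–11:00, 17:00–17:10, 18:40–20:00.
Brynn ∩ Sven ∩ Rania ∩ Ulrich: 09:50–10:20, 10:40–11:00, 17:00–17:10, 18:40–20:00.
Brynn ∩ Sven ∩ Rania ∩ Ulrich ∩ Nikolai: 09:50–10:20, 10:40–11:00, 18:40–19:10.
Common window lengths: 30, 20, 30 min; longest is 30.

30 minutes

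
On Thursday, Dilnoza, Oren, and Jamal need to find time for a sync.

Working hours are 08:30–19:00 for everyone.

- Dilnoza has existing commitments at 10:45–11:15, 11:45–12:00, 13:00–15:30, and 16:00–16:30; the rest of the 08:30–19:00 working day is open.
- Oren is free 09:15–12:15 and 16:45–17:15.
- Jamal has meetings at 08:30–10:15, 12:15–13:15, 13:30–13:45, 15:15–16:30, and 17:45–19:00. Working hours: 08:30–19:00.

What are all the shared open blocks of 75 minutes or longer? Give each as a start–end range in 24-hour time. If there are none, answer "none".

none

Dilnoza free within 08:30–19:00: 08:30–10:45, 11:15–11:45, 12:00–13:00, 15:30–16:00, 16:30–19:00.
Jamal free within 08:30–19:00: 10:15–12:15, 13:15–13:30, 13:45–15:15, 16:30–17:45.
Dilnoza ∩ Oren: 09:15–10:45, 11:15–11:45, 12:00–12:15, 16:45–17:15.
Dilnoza ∩ Oren ∩ Jamal: 10:15–10:45, 11:15–11:45, 12:00–12:15, 16:45–17:15.
Windows ≥ 75 min: (none).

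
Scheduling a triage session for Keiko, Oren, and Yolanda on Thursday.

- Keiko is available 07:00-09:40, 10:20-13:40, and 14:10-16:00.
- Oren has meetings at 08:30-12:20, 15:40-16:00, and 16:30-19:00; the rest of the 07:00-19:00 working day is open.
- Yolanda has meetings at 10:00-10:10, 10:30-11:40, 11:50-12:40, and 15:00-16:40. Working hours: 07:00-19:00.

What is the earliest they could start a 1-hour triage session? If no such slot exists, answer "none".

07:00

Oren free within 07:00–19:00: 07:00–08:30, 12:20–15:40, 16:00–16:30.
Yolanda free within 07:00–19:00: 07:00–10:00, 10:10–10:30, 11:40–11:50, 12:40–15:00, 16:40–19:00.
Keiko ∩ Oren: 07:00–08:30, 12:20–13:40, 14:10–15:40.
Keiko ∩ Oren ∩ Yolanda: 07:00–08:30, 12:40–13:40, 14:10–15:00.
Windows ≥ 60 min: 07:00–08:30, 12:40–13:40.
Earliest such window starts at 07:00.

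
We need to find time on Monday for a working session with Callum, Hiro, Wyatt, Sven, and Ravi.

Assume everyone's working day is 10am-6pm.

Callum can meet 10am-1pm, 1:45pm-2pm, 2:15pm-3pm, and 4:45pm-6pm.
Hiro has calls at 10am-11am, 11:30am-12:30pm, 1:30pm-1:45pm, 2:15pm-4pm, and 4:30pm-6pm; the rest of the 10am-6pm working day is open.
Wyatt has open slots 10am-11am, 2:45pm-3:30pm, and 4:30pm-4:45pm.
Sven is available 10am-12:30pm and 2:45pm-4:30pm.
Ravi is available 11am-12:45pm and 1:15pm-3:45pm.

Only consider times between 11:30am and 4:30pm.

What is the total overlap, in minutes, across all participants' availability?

0 minutes

Hiro free within 10:00–18:00: 11:00–11:30, 12:30–13:30, 13:45–14:15, 16:00–16:30.
Callum ∩ Hiro: 11:00–11:30, 12:30–13:00, 13:45–14:00.
Callum ∩ Hiro ∩ Wyatt: (none).
Callum ∩ Hiro ∩ Wyatt ∩ Sven: (none).
Callum ∩ Hiro ∩ Wyatt ∩ Sven ∩ Ravi: (none).
Restricted to 11:30–16:30: (none).
Total common minutes: 0.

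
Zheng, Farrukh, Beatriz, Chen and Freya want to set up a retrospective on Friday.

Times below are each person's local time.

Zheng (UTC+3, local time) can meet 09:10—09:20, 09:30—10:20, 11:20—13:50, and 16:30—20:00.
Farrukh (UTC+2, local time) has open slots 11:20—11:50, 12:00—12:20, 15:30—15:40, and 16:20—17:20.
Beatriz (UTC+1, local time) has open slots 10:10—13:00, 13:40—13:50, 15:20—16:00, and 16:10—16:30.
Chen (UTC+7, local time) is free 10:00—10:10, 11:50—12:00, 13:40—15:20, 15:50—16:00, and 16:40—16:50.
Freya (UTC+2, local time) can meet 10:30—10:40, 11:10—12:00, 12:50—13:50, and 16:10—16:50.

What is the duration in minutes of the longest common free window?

10 minutes

Zheng → UTC: 06:10–06:20, 06:30–07:20, 08:20–10:50, 13:30–17:00.
Farrukh → UTC: 09:20–09:50, 10:00–10:20, 13:30–13:40, 14:20–15:20.
Beatriz → UTC: 09:10–12:00, 12:40–12:50, 14:20–15:00, 15:10–15:30.
Chen → UTC: 03:00–03:10, 04:50–05:00, 06:40–08:20, 08:50–09:00, 09:40–09:50.
Freya → UTC: 08:30–08:40, 09:10–10:00, 10:50–11:50, 14:10–14:50.
Zheng ∩ Farrukh: 09:20–09:50, 10:00–10:20, 13:30–13:40, 14:20–15:20.
Zheng ∩ Farrukh ∩ Beatriz: 09:20–09:50, 10:00–10:20, 14:20–15:00, 15:10–15:20.
Zheng ∩ Farrukh ∩ Beatriz ∩ Chen: 09:40–09:50.
Zheng ∩ Farrukh ∩ Beatriz ∩ Chen ∩ Freya: 09:40–09:50.
Single common window of 10 minutes.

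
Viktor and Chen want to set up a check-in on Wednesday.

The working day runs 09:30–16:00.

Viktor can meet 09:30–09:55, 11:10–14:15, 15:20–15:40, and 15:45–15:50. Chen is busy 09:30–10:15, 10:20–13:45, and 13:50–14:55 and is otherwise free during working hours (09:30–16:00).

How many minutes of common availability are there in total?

Chen free within 09:30–16:00: 10:15–10:20, 13:45–13:50, 14:55–16:00.
Viktor ∩ Chen: 13:45–13:50, 15:20–15:40, 15:45–15:50.
Total common minutes: 5 + 20 + 5 = 30.

30 minutes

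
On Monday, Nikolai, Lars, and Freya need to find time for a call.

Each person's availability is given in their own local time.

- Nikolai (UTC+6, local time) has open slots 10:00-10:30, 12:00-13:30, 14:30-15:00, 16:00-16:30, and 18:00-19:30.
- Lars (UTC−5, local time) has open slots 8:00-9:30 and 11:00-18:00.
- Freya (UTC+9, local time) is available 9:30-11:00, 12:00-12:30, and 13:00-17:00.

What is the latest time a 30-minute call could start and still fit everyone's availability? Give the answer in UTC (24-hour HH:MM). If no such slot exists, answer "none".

Nikolai → UTC: 04:00–04:30, 06:00–07:30, 08:30–09:00, 10:00–10:30, 12:00–13:30.
Lars → UTC: 13:00–14:30, 16:00–23:00.
Freya → UTC: 00:30–02:00, 03:00–03:30, 04:00–08:00.
Nikolai ∩ Lars: 13:00–13:30.
Nikolai ∩ Lars ∩ Freya: (none).
Windows ≥ 30 min: (none).

none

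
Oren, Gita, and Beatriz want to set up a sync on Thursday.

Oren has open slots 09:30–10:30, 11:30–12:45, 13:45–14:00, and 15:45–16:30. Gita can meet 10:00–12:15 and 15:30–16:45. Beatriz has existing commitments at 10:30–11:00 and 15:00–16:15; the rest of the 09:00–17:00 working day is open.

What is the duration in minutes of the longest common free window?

45 minutes

Beatriz free within 09:00–17:00: 09:00–10:30, 11:00–15:00, 16:15–17:00.
Oren ∩ Gita: 10:00–10:30, 11:30–12:15, 15:45–16:30.
Oren ∩ Gita ∩ Beatriz: 10:00–10:30, 11:30–12:15, 16:15–16:30.
Common window lengths: 30, 45, 15 min; longest is 45.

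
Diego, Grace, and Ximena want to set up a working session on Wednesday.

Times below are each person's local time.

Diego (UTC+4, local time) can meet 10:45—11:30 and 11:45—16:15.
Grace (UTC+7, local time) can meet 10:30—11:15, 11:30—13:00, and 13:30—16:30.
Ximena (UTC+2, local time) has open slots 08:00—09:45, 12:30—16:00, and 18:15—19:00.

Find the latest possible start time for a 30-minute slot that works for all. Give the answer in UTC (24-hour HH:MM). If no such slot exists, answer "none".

Diego → UTC: 06:45–07:30, 07:45–12:15.
Grace → UTC: 03:30–04:15, 04:30–06:00, 06:30–09:30.
Ximena → UTC: 06:00–07:45, 10:30–14:00, 16:15–17:00.
Diego ∩ Grace: 06:45–07:30, 07:45–09:30.
Diego ∩ Grace ∩ Ximena: 06:45–07:30.
Windows ≥ 30 min: 06:45–07:30.
Latest start in the last window 06:45–07:30 is 07:30 − 30 min = 07:00.

07:00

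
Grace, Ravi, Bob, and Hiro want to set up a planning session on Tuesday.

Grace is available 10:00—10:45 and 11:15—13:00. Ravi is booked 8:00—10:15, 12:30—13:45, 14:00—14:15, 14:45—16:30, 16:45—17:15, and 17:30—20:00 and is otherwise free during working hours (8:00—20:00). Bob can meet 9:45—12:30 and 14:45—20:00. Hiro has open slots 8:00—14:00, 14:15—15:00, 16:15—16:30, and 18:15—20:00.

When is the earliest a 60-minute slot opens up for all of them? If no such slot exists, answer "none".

11:15

Ravi free within 08:00–20:00: 10:15–12:30, 13:45–14:00, 14:15–14:45, 16:30–16:45, 17:15–17:30.
Grace ∩ Ravi: 10:15–10:45, 11:15–12:30.
Grace ∩ Ravi ∩ Bob: 10:15–10:45, 11:15–12:30.
Grace ∩ Ravi ∩ Bob ∩ Hiro: 10:15–10:45, 11:15–12:30.
Windows ≥ 60 min: 11:15–12:30.
Earliest such window starts at 11:15.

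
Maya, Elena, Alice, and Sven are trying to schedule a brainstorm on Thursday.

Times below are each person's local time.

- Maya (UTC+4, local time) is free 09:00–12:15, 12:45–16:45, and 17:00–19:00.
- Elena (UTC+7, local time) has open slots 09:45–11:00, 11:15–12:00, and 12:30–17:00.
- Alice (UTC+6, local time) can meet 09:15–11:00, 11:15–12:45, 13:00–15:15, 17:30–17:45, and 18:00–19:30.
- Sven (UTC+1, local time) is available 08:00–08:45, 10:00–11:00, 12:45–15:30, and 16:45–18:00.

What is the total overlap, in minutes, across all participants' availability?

Maya → UTC: 05:00–08:15, 08:45–12:45, 13:00–15:00.
Elena → UTC: 02:45–04:00, 04:15–05:00, 05:30–10:00.
Alice → UTC: 03:15–05:00, 05:15–06:45, 07:00–09:15, 11:30–11:45, 12:00–13:30.
Sven → UTC: 07:00–07:45, 09:00–10:00, 11:45–14:30, 15:45–17:00.
Maya ∩ Elena: 05:30–08:15, 08:45–10:00.
Maya ∩ Elena ∩ Alice: 05:30–06:45, 07:00–08:15, 08:45–09:15.
Maya ∩ Elena ∩ Alice ∩ Sven: 07:00–07:45, 09:00–09:15.
Total common minutes: 45 + 15 = 60.

60 minutes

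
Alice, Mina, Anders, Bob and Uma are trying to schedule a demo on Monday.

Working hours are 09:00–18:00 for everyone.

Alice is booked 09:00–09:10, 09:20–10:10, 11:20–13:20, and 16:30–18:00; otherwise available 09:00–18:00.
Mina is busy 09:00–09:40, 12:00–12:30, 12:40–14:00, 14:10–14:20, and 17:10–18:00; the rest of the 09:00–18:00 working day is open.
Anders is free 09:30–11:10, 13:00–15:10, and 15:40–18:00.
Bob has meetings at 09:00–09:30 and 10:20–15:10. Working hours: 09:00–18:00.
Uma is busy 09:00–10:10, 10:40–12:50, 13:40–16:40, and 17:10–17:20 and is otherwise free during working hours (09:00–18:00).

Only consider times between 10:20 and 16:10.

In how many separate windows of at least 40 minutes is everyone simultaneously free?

0

Alice free within 09:00–18:00: 09:10–09:20, 10:10–11:20, 13:20–16:30.
Mina free within 09:00–18:00: 09:40–12:00, 12:30–12:40, 14:00–14:10, 14:20–17:10.
Bob free within 09:00–18:00: 09:30–10:20, 15:10–18:00.
Uma free within 09:00–18:00: 10:10–10:40, 12:50–13:40, 16:40–17:10, 17:20–18:00.
Alice ∩ Mina: 10:10–11:20, 14:00–14:10, 14:20–16:30.
Alice ∩ Mina ∩ Anders: 10:10–11:10, 14:00–14:10, 14:20–15:10, 15:40–16:30.
Alice ∩ Mina ∩ Anders ∩ Bob: 10:10–10:20, 15:40–16:30.
Alice ∩ Mina ∩ Anders ∩ Bob ∩ Uma: 10:10–10:20.
Restricted to 10:20–16:10: (none).
Windows ≥ 40 min: (none).
That's 0 windows.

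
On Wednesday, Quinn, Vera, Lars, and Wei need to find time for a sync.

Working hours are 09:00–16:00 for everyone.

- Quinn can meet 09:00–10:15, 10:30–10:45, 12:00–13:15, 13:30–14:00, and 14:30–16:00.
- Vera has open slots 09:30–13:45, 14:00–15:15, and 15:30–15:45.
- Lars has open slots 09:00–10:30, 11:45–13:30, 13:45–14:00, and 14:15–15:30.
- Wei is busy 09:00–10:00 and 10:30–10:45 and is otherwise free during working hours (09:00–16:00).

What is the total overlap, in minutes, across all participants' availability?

135 minutes

Wei free within 09:00–16:00: 10:00–10:30, 10:45–16:00.
Quinn ∩ Vera: 09:30–10:15, 10:30–10:45, 12:00–13:15, 13:30–13:45, 14:30–15:15, 15:30–15:45.
Quinn ∩ Vera ∩ Lars: 09:30–10:15, 12:00–13:15, 14:30–15:15.
Quinn ∩ Vera ∩ Lars ∩ Wei: 10:00–10:15, 12:00–13:15, 14:30–15:15.
Total common minutes: 15 + 75 + 45 = 135.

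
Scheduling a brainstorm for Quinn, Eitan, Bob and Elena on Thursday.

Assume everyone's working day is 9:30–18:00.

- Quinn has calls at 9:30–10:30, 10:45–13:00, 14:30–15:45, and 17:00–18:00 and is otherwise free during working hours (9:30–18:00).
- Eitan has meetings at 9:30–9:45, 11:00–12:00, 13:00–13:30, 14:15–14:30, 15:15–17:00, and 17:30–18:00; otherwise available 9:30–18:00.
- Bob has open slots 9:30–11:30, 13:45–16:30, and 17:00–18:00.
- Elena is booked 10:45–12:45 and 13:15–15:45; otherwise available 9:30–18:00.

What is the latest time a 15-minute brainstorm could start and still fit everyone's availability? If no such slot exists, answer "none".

Quinn free within 09:30–18:00: 10:30–10:45, 13:00–14:30, 15:45–17:00.
Eitan free within 09:30–18:00: 09:45–11:00, 12:00–13:00, 13:30–14:15, 14:30–15:15, 17:00–17:30.
Elena free within 09:30–18:00: 09:30–10:45, 12:45–13:15, 15:45–18:00.
Quinn ∩ Eitan: 10:30–10:45, 13:30–14:15.
Quinn ∩ Eitan ∩ Bob: 10:30–10:45, 13:45–14:15.
Quinn ∩ Eitan ∩ Bob ∩ Elena: 10:30–10:45.
Windows ≥ 15 min: 10:30–10:45.
Latest start in the last window 10:30–10:45 is 10:45 − 15 min = 10:30.

10:30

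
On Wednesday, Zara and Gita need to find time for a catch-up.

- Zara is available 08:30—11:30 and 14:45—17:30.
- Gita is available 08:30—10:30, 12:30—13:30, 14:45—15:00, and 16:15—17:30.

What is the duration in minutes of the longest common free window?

Zara ∩ Gita: 08:30–10:30, 14:45–15:00, 16:15–17:30.
Common window lengths: 120, 15, 75 min; longest is 120.

120 minutes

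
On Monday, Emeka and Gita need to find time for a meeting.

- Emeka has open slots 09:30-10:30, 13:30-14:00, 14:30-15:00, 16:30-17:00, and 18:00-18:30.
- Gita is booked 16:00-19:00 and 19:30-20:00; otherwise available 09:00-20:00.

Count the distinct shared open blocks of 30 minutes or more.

3

Gita free within 09:00–20:00: 09:00–16:00, 19:00–19:30.
Emeka ∩ Gita: 09:30–10:30, 13:30–14:00, 14:30–15:00.
Windows ≥ 30 min: 09:30–10:30, 13:30–14:00, 14:30–15:00.
That's 3 windows.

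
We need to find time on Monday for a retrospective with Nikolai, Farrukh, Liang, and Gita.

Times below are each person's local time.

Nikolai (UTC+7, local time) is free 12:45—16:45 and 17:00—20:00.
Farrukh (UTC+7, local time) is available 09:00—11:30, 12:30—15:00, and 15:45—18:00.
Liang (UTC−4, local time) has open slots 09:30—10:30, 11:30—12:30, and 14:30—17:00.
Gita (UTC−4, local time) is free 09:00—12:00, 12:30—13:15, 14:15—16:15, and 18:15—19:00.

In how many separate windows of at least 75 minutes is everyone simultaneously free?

0

Nikolai → UTC: 05:45–09:45, 10:00–13:00.
Farrukh → UTC: 02:00–04:30, 05:30–08:00, 08:45–11:00.
Liang → UTC: 13:30–14:30, 15:30–16:30, 18:30–21:00.
Gita → UTC: 13:00–16:00, 16:30–17:15, 18:15–20:15, 22:15–23:00.
Nikolai ∩ Farrukh: 05:45–08:00, 08:45–09:45, 10:00–11:00.
Nikolai ∩ Farrukh ∩ Liang: (none).
Nikolai ∩ Farrukh ∩ Liang ∩ Gita: (none).
Windows ≥ 75 min: (none).
That's 0 windows.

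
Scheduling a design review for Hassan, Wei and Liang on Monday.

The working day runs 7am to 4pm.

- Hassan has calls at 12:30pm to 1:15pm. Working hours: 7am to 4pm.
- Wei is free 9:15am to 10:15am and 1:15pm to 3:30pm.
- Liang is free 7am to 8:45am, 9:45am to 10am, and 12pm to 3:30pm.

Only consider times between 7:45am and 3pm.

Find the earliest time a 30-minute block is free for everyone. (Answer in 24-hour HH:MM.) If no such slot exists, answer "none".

13:15

Hassan free within 07:00–16:00: 07:00–12:30, 13:15–16:00.
Hassan ∩ Wei: 09:15–10:15, 13:15–15:30.
Hassan ∩ Wei ∩ Liang: 09:45–10:00, 13:15–15:30.
Restricted to 07:45–15:00: 09:45–10:00, 13:15–15:00.
Windows ≥ 30 min: 13:15–15:00.
Earliest such window starts at 13:15.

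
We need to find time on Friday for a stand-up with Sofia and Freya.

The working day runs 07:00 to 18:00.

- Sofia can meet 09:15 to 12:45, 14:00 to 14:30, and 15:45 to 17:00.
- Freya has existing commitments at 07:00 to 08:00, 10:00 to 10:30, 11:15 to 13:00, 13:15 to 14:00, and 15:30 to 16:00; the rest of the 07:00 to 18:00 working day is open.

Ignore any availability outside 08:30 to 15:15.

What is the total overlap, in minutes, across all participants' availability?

Freya free within 07:00–18:00: 08:00–10:00, 10:30–11:15, 13:00–13:15, 14:00–15:30, 16:00–18:00.
Sofia ∩ Freya: 09:15–10:00, 10:30–11:15, 14:00–14:30, 16:00–17:00.
Restricted to 08:30–15:15: 09:15–10:00, 10:30–11:15, 14:00–14:30.
Total common minutes: 45 + 45 + 30 = 120.

120 minutes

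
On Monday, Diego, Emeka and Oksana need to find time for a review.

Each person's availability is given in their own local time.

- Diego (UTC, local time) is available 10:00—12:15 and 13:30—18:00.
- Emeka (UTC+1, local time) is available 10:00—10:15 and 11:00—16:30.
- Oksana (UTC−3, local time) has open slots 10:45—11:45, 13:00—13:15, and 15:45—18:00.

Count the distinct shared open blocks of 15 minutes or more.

Diego → UTC: 10:00–12:15, 13:30–18:00.
Emeka → UTC: 09:00–09:15, 10:00–15:30.
Oksana → UTC: 13:45–14:45, 16:00–16:15, 18:45–21:00.
Diego ∩ Emeka: 10:00–12:15, 13:30–15:30.
Diego ∩ Emeka ∩ Oksana: 13:45–14:45.
Windows ≥ 15 min: 13:45–14:45.
That's 1 window.

1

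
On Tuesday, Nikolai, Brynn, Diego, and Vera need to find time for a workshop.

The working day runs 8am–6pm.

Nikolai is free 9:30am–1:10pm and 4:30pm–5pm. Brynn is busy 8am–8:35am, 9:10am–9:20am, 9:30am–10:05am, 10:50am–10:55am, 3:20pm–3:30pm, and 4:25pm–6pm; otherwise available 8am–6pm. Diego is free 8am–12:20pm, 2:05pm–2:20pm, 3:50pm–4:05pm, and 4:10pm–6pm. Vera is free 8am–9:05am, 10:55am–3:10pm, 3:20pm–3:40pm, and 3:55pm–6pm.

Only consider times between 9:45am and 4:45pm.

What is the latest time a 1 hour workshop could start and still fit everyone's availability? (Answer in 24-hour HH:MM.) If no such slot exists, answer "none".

11:20

Brynn free within 08:00–18:00: 08:35–09:10, 09:20–09:30, 10:05–10:50, 10:55–15:20, 15:30–16:25.
Nikolai ∩ Brynn: 10:05–10:50, 10:55–13:10.
Nikolai ∩ Brynn ∩ Diego: 10:05–10:50, 10:55–12:20.
Nikolai ∩ Brynn ∩ Diego ∩ Vera: 10:55–12:20.
Restricted to 09:45–16:45: 10:55–12:20.
Windows ≥ 60 min: 10:55–12:20.
Latest start in the last window 10:55–12:20 is 12:20 − 60 min = 11:20.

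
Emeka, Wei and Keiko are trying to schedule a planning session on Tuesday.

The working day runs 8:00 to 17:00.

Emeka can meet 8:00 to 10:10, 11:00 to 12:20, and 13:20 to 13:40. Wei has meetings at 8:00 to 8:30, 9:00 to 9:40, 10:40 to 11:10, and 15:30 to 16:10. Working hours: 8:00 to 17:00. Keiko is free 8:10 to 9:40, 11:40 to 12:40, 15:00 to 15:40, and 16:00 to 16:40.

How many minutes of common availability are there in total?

70 minutes

Wei free within 08:00–17:00: 08:30–09:00, 09:40–10:40, 11:10–15:30, 16:10–17:00.
Emeka ∩ Wei: 08:30–09:00, 09:40–10:10, 11:10–12:20, 13:20–13:40.
Emeka ∩ Wei ∩ Keiko: 08:30–09:00, 11:40–12:20.
Total common minutes: 30 + 40 = 70.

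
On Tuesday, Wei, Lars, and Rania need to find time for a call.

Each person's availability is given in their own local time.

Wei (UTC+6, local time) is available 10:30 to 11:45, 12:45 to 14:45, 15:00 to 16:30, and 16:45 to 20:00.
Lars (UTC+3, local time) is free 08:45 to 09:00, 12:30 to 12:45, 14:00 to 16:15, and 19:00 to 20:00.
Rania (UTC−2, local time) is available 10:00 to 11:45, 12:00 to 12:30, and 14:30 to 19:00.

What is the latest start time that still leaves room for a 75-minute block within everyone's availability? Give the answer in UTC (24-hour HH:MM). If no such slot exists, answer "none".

12:00

Wei → UTC: 04:30–05:45, 06:45–08:45, 09:00–10:30, 10:45–14:00.
Lars → UTC: 05:45–06:00, 09:30–09:45, 11:00–13:15, 16:00–17:00.
Rania → UTC: 12:00–13:45, 14:00–14:30, 16:30–21:00.
Wei ∩ Lars: 09:30–09:45, 11:00–13:15.
Wei ∩ Lars ∩ Rania: 12:00–13:15.
Windows ≥ 75 min: 12:00–13:15.
Latest start in the last window 12:00–13:15 is 13:15 − 75 min = 12:00.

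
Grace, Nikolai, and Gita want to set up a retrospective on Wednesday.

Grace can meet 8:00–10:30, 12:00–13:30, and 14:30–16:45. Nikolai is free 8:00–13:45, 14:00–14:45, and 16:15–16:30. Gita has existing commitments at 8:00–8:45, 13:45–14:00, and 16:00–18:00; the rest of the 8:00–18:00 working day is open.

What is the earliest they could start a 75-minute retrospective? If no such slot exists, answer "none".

08:45

Gita free within 08:00–18:00: 08:45–13:45, 14:00–16:00.
Grace ∩ Nikolai: 08:00–10:30, 12:00–13:30, 14:30–14:45, 16:15–16:30.
Grace ∩ Nikolai ∩ Gita: 08:45–10:30, 12:00–13:30, 14:30–14:45.
Windows ≥ 75 min: 08:45–10:30, 12:00–13:30.
Earliest such window starts at 08:45.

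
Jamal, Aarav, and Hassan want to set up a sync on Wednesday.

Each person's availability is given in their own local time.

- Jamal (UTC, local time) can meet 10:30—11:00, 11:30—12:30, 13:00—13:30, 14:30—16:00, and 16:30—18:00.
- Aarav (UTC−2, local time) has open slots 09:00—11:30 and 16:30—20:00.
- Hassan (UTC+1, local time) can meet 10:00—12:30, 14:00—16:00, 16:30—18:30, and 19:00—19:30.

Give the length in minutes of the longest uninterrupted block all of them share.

Jamal → UTC: 10:30–11:00, 11:30–12:30, 13:00–13:30, 14:30–16:00, 16:30–18:00.
Aarav → UTC: 11:00–13:30, 18:30–22:00.
Hassan → UTC: 09:00–11:30, 13:00–15:00, 15:30–17:30, 18:00–18:30.
Jamal ∩ Aarav: 11:30–12:30, 13:00–13:30.
Jamal ∩ Aarav ∩ Hassan: 13:00–13:30.
Single common window of 30 minutes.

30 minutes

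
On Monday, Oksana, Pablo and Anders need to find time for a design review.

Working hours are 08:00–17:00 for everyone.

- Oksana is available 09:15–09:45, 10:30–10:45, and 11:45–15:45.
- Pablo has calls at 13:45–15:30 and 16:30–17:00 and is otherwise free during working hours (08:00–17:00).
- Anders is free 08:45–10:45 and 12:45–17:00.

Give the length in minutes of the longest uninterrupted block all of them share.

Pablo free within 08:00–17:00: 08:00–13:45, 15:30–16:30.
Oksana ∩ Pablo: 09:15–09:45, 10:30–10:45, 11:45–13:45, 15:30–15:45.
Oksana ∩ Pablo ∩ Anders: 09:15–09:45, 10:30–10:45, 12:45–13:45, 15:30–15:45.
Common window lengths: 30, 15, 60, 15 min; longest is 60.

60 minutes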